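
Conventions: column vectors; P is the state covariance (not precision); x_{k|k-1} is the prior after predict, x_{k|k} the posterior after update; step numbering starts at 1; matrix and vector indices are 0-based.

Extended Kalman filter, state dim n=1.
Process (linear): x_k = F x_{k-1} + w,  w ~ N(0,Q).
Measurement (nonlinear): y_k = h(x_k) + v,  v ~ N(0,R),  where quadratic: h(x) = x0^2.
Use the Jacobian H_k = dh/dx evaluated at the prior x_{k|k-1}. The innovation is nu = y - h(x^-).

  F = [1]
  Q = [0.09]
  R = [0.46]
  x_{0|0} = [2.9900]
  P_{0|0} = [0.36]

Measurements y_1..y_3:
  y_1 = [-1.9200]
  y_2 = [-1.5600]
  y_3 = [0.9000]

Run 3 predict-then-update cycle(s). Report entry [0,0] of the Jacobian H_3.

step 1: x^-=[2.9900]  P^-=[0.4500]  H_jac=[5.9800]  S=[16.5522]  K=[0.1626]  nu=[-10.8601]  x^+=[1.2244]  P^+=[0.0125]
step 2: x^-=[1.2244]  P^-=[0.1025]  H_jac=[2.4488]  S=[1.0747]  K=[0.2336]  nu=[-3.0592]  x^+=[0.5099]  P^+=[0.0439]
step 3: x^-=[0.5099]  P^-=[0.1339]  H_jac=[1.0197]  S=[0.5992]  K=[0.2278]  nu=[0.6400]  x^+=[0.6557]  P^+=[0.1028]

H_jac[0,0] = 1.0197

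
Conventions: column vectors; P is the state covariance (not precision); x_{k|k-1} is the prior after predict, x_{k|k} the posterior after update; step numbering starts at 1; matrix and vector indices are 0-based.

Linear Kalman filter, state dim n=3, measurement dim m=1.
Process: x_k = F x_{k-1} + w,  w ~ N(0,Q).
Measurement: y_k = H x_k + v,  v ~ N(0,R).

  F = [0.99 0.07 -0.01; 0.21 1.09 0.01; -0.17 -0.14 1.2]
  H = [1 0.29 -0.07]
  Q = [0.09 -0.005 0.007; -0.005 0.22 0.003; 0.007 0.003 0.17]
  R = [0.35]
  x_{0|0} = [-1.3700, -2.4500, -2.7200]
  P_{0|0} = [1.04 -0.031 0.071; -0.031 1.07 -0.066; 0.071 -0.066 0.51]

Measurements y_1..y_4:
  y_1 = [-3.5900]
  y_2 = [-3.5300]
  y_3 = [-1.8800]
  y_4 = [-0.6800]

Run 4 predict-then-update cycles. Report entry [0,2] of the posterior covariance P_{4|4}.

P_post[0,2] = 0.2001

step 1: x^-=[-1.5006, -2.9854, -2.6881]  P^-=[1.1090 0.2601 -0.1011; 0.2601 1.5218 -0.2531; -0.1011 -0.2531 0.9472]  S=[1.7669]  K=[0.6743; 0.4070; -0.1363]  nu=[-1.4118]  x^+=[-2.4526, -3.5600, -2.4957]  P^+=[0.3055 -0.2248 0.0613; -0.2248 1.2291 -0.1551; 0.0613 -0.1551 0.9143]
step 2: x^-=[-2.6524, -4.4204, -2.0794]  P^-=[0.3634 -0.0917 0.0261; -0.0917 1.5878 -0.3235; 0.0261 -0.3235 1.5360]  S=[0.8108]  K=[0.4132; 0.4828; -0.2162]  nu=[0.2587]  x^+=[-2.5455, -4.2955, -2.1354]  P^+=[0.2250 -0.2534 0.0985; -0.2534 1.3988 -0.2389; 0.0985 -0.2389 1.4981]
step 3: x^-=[-2.7993, -5.2380, -1.5284]  P^-=[0.2808 -0.1256 0.0723; -0.1256 1.7712 -0.4336; 0.0723 -0.4336 2.3892]  S=[0.7261]  K=[0.3296; 0.5763; -0.3039]  nu=[2.3314]  x^+=[-2.0310, -3.8946, -2.2368]  P^+=[0.2019 -0.2635 0.1451; -0.2635 1.5301 -0.3064; 0.1451 -0.3064 2.3221]
step 4: x^-=[-2.2609, -4.6940, -1.7937]  P^-=[0.2567 -0.1305 0.1162; -0.1305 1.9204 -0.5173; 0.1162 -0.5173 3.5809]  S=[0.7148]  K=[0.2948; 0.6473; -0.3980]  nu=[2.8166]  x^+=[-1.4307, -2.8708, -2.9147]  P^+=[0.1946 -0.2668 0.2001; -0.2668 1.6209 -0.3332; 0.2001 -0.3332 3.4677]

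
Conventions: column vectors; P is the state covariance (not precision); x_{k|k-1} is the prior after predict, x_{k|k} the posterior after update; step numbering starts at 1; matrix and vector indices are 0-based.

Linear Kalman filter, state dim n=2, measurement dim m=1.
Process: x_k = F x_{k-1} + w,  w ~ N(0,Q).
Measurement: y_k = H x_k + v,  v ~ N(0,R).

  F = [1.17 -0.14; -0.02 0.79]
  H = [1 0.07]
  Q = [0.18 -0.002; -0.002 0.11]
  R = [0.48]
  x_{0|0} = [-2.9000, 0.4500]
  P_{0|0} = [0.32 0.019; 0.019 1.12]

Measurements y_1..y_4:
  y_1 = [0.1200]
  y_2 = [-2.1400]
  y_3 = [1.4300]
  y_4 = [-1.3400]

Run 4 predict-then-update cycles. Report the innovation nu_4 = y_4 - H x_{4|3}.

step 1: x^-=[-3.4560, 0.4135]  P^-=[0.6338 -0.1157; -0.1157 0.8085]  S=[1.1015]  K=[0.5680; -0.0537]  nu=[3.5471]  x^+=[-1.4413, 0.2230]  P^+=[0.2784 -0.0821; -0.0821 0.8053]
step 2: x^-=[-1.7175, 0.2050]  P^-=[0.6038 -0.1737; -0.1737 0.6153]  S=[1.0625]  K=[0.5568; -0.1230]  nu=[-0.4368]  x^+=[-1.9608, 0.2588]  P^+=[0.2743 -0.1010; -0.1010 0.5993]
step 3: x^-=[-2.3303, 0.2436]  P^-=[0.6004 -0.1683; -0.1683 0.4873]  S=[1.0592]  K=[0.5557; -0.1267]  nu=[3.7433]  x^+=[-0.2502, -0.2307]  P^+=[0.2733 -0.0937; -0.0937 0.4703]
step 4: x^-=[-0.2604, -0.1772]  P^-=[0.5940 -0.1473; -0.1473 0.4066]  S=[1.0554]  K=[0.5531; -0.1126]  nu=[-1.0672]  x^+=[-0.8507, -0.0570]  P^+=[0.2712 -0.0816; -0.0816 0.3932]

innov = [-1.0672]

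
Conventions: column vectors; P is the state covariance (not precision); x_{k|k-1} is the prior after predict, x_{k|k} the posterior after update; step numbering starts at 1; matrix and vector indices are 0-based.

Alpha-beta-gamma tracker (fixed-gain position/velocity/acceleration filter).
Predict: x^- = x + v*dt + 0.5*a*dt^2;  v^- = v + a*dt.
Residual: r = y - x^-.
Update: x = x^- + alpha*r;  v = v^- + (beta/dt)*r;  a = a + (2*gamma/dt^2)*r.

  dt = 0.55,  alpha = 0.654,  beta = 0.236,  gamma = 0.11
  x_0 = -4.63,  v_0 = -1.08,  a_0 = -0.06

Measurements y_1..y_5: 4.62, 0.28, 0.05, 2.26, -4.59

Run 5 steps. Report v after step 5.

v_post = -0.3535

step 1: x_pred=-5.2331  r=9.8531  x^+=1.2108  v^+=3.1149  a^+=7.1059
step 2: x_pred=3.9988  r=-3.7188  x^+=1.5667  v^+=5.4274  a^+=4.4013
step 3: x_pred=5.2175  r=-5.1675  x^+=1.8379  v^+=5.6308  a^+=0.6432
step 4: x_pred=5.0322  r=-2.7722  x^+=3.2192  v^+=4.7950  a^+=-1.3730
step 5: x_pred=5.6488  r=-10.2388  x^+=-1.0474  v^+=-0.3535  a^+=-8.8194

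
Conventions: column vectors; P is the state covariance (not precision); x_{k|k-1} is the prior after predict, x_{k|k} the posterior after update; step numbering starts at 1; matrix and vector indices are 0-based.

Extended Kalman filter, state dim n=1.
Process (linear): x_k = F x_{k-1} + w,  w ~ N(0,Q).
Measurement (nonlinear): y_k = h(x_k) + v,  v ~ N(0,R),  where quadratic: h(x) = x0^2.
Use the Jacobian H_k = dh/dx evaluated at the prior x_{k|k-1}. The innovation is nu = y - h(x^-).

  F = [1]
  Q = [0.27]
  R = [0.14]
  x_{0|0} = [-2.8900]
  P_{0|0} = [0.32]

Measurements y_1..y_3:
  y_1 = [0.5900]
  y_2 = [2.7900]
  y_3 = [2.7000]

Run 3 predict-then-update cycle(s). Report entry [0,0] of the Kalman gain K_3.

K[0,0] = -0.2869

step 1: x^-=[-2.8900]  P^-=[0.5900]  H_jac=[-5.7800]  S=[19.8510]  K=[-0.1718]  nu=[-7.7621]  x^+=[-1.5565]  P^+=[0.0042]
step 2: x^-=[-1.5565]  P^-=[0.2742]  H_jac=[-3.1131]  S=[2.7970]  K=[-0.3051]  nu=[0.3672]  x^+=[-1.6686]  P^+=[0.0137]
step 3: x^-=[-1.6686]  P^-=[0.2837]  H_jac=[-3.3372]  S=[3.2997]  K=[-0.2869]  nu=[-0.0842]  x^+=[-1.6444]  P^+=[0.0120]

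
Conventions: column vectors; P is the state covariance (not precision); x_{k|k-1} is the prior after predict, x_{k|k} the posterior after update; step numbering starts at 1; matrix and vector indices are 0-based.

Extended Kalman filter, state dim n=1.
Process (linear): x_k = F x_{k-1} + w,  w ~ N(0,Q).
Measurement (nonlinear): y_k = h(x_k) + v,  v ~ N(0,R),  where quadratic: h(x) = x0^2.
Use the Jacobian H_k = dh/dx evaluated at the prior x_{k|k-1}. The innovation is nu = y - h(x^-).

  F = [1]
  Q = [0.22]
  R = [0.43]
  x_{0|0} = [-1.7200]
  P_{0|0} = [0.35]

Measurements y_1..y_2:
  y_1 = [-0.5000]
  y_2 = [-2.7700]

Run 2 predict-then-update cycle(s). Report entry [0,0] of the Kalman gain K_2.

K[0,0] = -0.3786

step 1: x^-=[-1.7200]  P^-=[0.5700]  H_jac=[-3.4400]  S=[7.1752]  K=[-0.2733]  nu=[-3.4584]  x^+=[-0.7749]  P^+=[0.0342]
step 2: x^-=[-0.7749]  P^-=[0.2542]  H_jac=[-1.5498]  S=[1.0405]  K=[-0.3786]  nu=[-3.3705]  x^+=[0.5011]  P^+=[0.1050]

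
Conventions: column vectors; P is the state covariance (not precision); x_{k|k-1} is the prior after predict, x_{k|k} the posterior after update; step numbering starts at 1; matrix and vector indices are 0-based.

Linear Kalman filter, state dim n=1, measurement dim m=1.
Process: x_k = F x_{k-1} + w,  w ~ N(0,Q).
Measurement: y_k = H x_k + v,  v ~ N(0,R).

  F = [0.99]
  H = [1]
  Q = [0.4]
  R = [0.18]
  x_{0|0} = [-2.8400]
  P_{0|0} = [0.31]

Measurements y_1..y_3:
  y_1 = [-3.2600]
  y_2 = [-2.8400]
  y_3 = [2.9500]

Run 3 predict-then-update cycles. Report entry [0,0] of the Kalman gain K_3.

K[0,0] = 0.7473

step 1: x^-=[-2.8116]  P^-=[0.7038]  S=[0.8838]  K=[0.7963]  nu=[-0.4484]  x^+=[-3.1687]  P^+=[0.1433]
step 2: x^-=[-3.1370]  P^-=[0.5405]  S=[0.7205]  K=[0.7502]  nu=[0.2970]  x^+=[-2.9142]  P^+=[0.1350]
step 3: x^-=[-2.8851]  P^-=[0.5323]  S=[0.7123]  K=[0.7473]  nu=[5.8351]  x^+=[1.4756]  P^+=[0.1345]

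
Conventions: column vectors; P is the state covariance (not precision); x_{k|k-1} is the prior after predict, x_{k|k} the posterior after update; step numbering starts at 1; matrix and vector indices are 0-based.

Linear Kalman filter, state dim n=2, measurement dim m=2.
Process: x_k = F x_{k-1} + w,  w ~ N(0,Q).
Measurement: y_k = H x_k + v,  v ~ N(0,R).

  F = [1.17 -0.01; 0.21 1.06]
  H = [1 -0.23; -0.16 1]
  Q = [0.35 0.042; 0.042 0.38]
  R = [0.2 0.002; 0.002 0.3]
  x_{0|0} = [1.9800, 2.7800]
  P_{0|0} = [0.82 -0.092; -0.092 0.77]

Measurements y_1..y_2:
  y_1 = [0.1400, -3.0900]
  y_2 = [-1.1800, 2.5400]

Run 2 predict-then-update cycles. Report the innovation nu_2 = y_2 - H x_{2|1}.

step 1: x^-=[2.2888, 3.3626]  P^-=[1.4747 0.1214; 0.1214 1.2404]  S=[1.6845 -0.3934; -0.3934 1.5393]  K=[0.8949 0.1543; 0.0935 0.8171]  nu=[-1.3754, -6.0864]  x^+=[0.1189, -1.7392]  P^+=[0.1976 0.0797; 0.0797 0.2581]
step 2: x^-=[0.1565, -1.8186]  P^-=[0.6187 0.1865; 0.1865 0.7142]  S=[0.7707 -0.0679; -0.0679 0.9703]  K=[0.7598 0.1433; 0.0915 0.7117]  nu=[-1.7548, 4.3836]  x^+=[-0.5484, 1.1404]  P^+=[0.1687 0.0715; 0.0715 0.2251]

innov = [-1.7548, 4.3836]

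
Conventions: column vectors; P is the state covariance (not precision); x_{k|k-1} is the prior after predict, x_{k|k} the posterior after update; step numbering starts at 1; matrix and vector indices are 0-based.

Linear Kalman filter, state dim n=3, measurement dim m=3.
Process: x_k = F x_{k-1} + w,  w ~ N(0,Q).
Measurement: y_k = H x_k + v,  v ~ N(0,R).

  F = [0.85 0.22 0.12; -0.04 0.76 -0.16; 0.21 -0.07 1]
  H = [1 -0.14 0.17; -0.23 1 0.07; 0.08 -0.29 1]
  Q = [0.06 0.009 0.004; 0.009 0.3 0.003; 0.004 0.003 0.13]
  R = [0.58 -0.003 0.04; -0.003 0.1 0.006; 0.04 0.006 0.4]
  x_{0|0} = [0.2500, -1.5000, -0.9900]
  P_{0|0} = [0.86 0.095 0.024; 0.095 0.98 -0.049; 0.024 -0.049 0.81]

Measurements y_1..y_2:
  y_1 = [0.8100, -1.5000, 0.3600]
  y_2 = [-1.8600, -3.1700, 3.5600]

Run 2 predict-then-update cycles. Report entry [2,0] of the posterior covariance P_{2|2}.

step 1: x^-=[-0.2363, -0.9916, -0.8325]  P^-=[0.7783 0.1825 0.2490; 0.1825 0.8946 -0.2101; 0.2490 -0.2101 0.9969]  S=[1.4482 -0.1330 0.5452; -0.1330 0.9193 -0.4329; 0.5452 -0.4329 1.6303]  K=[0.5589 0.1031 -0.0011; 0.1289 0.8897 -0.0859; 0.0681 0.1092 0.6673]  nu=[1.0490, -0.5045, 0.9238]  x^+=[0.2970, -1.3846, -0.1997]  P^+=[0.3321 0.0836 0.0202; 0.0836 0.1073 0.0005; 0.0202 0.0005 0.2688]
step 2: x^-=[-0.0762, -1.0322, -0.0404]  P^-=[0.3444 0.0609 0.1106; 0.0609 0.3644 -0.0360; 0.1106 -0.0360 0.4200]  S=[0.9659 -0.0677 0.2543; -0.0677 0.4481 -0.1278; 0.2543 -0.1278 0.8885]  K=[0.3599 0.0418 0.0386; 0.0749 0.7692 -0.0648; 0.0713 0.0776 0.4851]  nu=[-1.9215, -2.1525, 3.3072]  x^+=[-0.7303, -3.0461, 1.2597]  P^+=[0.2125 0.0503 0.0277; 0.0503 0.0877 0.0031; 0.0277 0.0031 0.1960]

P_post[2,0] = 0.0277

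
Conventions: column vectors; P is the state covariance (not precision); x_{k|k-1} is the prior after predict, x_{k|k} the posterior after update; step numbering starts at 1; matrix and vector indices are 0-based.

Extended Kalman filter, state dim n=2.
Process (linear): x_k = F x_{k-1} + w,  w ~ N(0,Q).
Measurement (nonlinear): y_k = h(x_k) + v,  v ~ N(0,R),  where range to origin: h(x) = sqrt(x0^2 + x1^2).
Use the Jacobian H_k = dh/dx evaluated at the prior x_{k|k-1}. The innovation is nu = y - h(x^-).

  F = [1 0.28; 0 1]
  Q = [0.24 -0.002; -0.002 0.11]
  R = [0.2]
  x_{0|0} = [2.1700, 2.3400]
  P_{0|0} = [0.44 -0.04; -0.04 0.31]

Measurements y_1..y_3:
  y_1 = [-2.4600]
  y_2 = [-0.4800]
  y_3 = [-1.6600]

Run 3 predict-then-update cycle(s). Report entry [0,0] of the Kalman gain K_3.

step 1: x^-=[2.8252, 2.3400]  P^-=[0.6819 0.0448; 0.0448 0.4200]  H_jac=[0.7701 0.6379]  S=[0.8194]  K=[0.6758; 0.3691]  nu=[-6.1284]  x^+=[-1.3165, 0.0781]  P^+=[0.3077 -0.1596; -0.1596 0.3084]
step 2: x^-=[-1.2947, 0.0781]  P^-=[0.4825 -0.0752; -0.0752 0.4184]  H_jac=[-0.9982 0.0602]  S=[0.6913]  K=[-0.7032; 0.1451]  nu=[-1.7770]  x^+=[-0.0450, -0.1797]  P^+=[0.1406 -0.0047; -0.0047 0.4038]
step 3: x^-=[-0.0953, -0.1797]  P^-=[0.4096 0.1064; 0.1064 0.5138]  H_jac=[-0.4686 -0.8834]  S=[0.7790]  K=[-0.3670; -0.6467]  nu=[-1.8634]  x^+=[0.5886, 1.0253]  P^+=[0.3047 -0.0785; -0.0785 0.1881]

K[0,0] = -0.3670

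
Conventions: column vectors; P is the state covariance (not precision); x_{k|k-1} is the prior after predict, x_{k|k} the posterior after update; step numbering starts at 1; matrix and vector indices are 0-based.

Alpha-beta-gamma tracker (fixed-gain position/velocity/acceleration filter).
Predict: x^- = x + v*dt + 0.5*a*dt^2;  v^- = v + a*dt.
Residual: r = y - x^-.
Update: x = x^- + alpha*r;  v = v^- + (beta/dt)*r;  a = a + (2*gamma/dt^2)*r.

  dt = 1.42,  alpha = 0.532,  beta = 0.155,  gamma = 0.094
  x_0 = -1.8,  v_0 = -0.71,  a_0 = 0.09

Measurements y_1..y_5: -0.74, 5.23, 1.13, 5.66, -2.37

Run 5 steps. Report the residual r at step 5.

resid = -12.6809

step 1: x_pred=-2.7175  r=1.9775  x^+=-1.6655  v^+=-0.3664  a^+=0.2744
step 2: x_pred=-1.9091  r=7.1391  x^+=1.8889  v^+=0.8025  a^+=0.9400
step 3: x_pred=3.9762  r=-2.8462  x^+=2.4620  v^+=1.8266  a^+=0.6746
step 4: x_pred=5.7360  r=-0.0760  x^+=5.6955  v^+=2.7763  a^+=0.6675
step 5: x_pred=10.3109  r=-12.6809  x^+=3.5646  v^+=2.3400  a^+=-0.5148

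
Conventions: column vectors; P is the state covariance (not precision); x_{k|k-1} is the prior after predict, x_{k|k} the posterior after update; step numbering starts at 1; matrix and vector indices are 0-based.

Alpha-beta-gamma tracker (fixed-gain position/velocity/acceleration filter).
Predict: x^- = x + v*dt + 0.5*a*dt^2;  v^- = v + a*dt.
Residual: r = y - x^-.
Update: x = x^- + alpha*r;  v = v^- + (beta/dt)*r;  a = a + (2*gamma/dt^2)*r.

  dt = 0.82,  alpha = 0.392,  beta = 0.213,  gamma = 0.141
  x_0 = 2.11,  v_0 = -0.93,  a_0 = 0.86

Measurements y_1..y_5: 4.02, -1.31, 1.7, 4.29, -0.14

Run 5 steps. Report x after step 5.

x_post = 2.2294

step 1: x_pred=1.6365  r=2.3835  x^+=2.5709  v^+=0.3943  a^+=1.8596
step 2: x_pred=3.5194  r=-4.8294  x^+=1.6263  v^+=0.6647  a^+=-0.1658
step 3: x_pred=2.1156  r=-0.4156  x^+=1.9527  v^+=0.4208  a^+=-0.3401
step 4: x_pred=2.1834  r=2.1066  x^+=3.0092  v^+=0.6891  a^+=0.5434
step 5: x_pred=3.7570  r=-3.8970  x^+=2.2294  v^+=0.1224  a^+=-1.0910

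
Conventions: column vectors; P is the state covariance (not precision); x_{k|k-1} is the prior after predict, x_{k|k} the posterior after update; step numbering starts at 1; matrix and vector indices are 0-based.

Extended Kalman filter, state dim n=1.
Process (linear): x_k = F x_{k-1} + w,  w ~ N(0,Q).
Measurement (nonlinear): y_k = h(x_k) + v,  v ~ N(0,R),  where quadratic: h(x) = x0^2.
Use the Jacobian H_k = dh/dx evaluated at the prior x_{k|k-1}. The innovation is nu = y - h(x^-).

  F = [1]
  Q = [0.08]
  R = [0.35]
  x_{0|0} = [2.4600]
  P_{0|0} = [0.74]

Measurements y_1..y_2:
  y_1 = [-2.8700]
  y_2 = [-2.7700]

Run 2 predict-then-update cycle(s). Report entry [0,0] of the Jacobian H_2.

step 1: x^-=[2.4600]  P^-=[0.8200]  H_jac=[4.9200]  S=[20.1992]  K=[0.1997]  nu=[-8.9216]  x^+=[0.6781]  P^+=[0.0142]
step 2: x^-=[0.6781]  P^-=[0.0942]  H_jac=[1.3562]  S=[0.5233]  K=[0.2442]  nu=[-3.2298]  x^+=[-0.1105]  P^+=[0.0630]

H_jac[0,0] = 1.3562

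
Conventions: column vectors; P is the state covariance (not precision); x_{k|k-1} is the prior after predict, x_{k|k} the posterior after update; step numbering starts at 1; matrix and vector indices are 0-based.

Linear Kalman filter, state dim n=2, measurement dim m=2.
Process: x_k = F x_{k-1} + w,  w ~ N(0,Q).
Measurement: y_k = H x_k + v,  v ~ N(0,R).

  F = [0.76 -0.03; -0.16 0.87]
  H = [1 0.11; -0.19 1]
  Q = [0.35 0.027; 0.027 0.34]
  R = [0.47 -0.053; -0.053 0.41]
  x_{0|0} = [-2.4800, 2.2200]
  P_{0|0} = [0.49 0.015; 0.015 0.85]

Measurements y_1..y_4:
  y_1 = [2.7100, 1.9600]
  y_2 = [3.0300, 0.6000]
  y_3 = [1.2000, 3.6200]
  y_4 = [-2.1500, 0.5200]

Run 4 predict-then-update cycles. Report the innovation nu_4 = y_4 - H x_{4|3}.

step 1: x^-=[-1.9514, 2.3282]  P^-=[0.6331 -0.0448; -0.0448 0.9917]  S=[1.1053 -0.1080; -0.1080 1.4416]  K=[0.5613 -0.0724; 0.1269 0.7034]  nu=[4.4053, -0.7390]  x^+=[0.5747, 2.3677]  P^+=[0.2686 -0.0084; -0.0084 0.2800]
step 2: x^-=[0.3658, 1.9679]  P^-=[0.5058 -0.0186; -0.0186 0.5612]  S=[0.9785 -0.1055; -0.1055 0.9965]  K=[0.5082 -0.0612; 0.1065 0.5780]  nu=[2.4478, -1.2984]  x^+=[1.6892, 1.4780]  P^+=[0.2427 -0.0059; -0.0059 0.2302]
step 3: x^-=[1.2395, 1.0156]  P^-=[0.4907 -0.0125; -0.0125 0.5221]  S=[0.9643 -0.1010; -0.1010 0.9546]  K=[0.5014 -0.0577; 0.1054 0.5606]  nu=[-0.1512, 2.8399]  x^+=[0.9999, 2.5917]  P^+=[0.2392 -0.0048; -0.0048 0.2234]
step 4: x^-=[0.6822, 2.0948]  P^-=[0.4886 -0.0111; -0.0111 0.5165]  S=[0.9624 -0.0999; -0.0999 0.9484]  K=[0.5005 -0.0569; 0.1054 0.5580]  nu=[-3.0626, -1.4452]  x^+=[-0.7685, 0.9656]  P^+=[0.2388 -0.0045; -0.0045 0.2223]

innov = [-3.0626, -1.4452]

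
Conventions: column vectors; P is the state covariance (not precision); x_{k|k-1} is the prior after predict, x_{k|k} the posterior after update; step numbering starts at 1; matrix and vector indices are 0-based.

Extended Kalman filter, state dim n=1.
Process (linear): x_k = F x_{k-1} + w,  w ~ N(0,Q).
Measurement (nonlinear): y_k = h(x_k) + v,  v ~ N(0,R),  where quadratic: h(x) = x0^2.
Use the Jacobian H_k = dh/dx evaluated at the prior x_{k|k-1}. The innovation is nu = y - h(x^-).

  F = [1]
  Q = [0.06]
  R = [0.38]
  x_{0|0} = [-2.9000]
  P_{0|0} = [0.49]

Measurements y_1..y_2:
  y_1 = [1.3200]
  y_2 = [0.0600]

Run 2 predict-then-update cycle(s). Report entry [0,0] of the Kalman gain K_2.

K[0,0] = -0.2010

step 1: x^-=[-2.9000]  P^-=[0.5500]  H_jac=[-5.8000]  S=[18.8820]  K=[-0.1689]  nu=[-7.0900]  x^+=[-1.7022]  P^+=[0.0111]
step 2: x^-=[-1.7022]  P^-=[0.0711]  H_jac=[-3.4044]  S=[1.2037]  K=[-0.2010]  nu=[-2.8374]  x^+=[-1.1318]  P^+=[0.0224]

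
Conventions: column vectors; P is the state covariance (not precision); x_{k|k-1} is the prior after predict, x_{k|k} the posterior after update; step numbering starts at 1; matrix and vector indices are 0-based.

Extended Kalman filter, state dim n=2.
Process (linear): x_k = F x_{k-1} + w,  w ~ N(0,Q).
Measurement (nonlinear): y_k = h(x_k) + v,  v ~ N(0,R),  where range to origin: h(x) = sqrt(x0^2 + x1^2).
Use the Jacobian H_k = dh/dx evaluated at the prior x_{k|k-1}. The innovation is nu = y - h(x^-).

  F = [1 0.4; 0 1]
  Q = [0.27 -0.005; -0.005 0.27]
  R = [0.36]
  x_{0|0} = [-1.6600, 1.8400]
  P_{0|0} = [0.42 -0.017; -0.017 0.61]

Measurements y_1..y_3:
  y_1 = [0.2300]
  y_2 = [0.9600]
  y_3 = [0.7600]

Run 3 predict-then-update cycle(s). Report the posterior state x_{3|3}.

step 1: x^-=[-0.9240, 1.8400]  P^-=[0.7740 0.2220; 0.2220 0.8800]  H_jac=[-0.4488 0.8936]  S=[1.0406]  K=[-0.1431; 0.6600]  nu=[-1.8290]  x^+=[-0.6622, 0.6329]  P^+=[0.7527 0.3203; 0.3203 0.4267]
step 2: x^-=[-0.4090, 0.6329]  P^-=[1.3472 0.4860; 0.4860 0.6967]  H_jac=[-0.5428 0.8399]  S=[0.8053]  K=[-0.4012; 0.3991]  nu=[0.2064]  x^+=[-0.4919, 0.7153]  P^+=[1.2176 0.6149; 0.6149 0.5685]
step 3: x^-=[-0.2058, 0.7153]  P^-=[2.0705 0.8373; 0.8373 0.8385]  H_jac=[-0.2765 0.9610]  S=[0.8477]  K=[0.2740; 0.6775]  nu=[0.0157]  x^+=[-0.2014, 0.7259]  P^+=[2.0068 0.6799; 0.6799 0.4494]

x_post = [-0.2014, 0.7259]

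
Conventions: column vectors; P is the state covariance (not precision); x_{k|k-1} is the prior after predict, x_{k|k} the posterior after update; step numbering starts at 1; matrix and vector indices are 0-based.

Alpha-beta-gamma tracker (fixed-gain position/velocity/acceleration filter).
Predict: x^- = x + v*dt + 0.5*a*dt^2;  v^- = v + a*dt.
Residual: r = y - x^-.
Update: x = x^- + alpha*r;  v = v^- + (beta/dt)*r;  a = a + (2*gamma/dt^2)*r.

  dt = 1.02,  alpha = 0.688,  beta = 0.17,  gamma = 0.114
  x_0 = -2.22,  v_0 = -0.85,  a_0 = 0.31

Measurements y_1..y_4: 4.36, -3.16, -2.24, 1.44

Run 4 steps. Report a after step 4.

a_post = 0.0696

step 1: x_pred=-2.9257  r=7.2857  x^+=2.0868  v^+=0.6805  a^+=1.9066
step 2: x_pred=3.7728  r=-6.9328  x^+=-0.9970  v^+=1.4698  a^+=0.3873
step 3: x_pred=0.7037  r=-2.9437  x^+=-1.3216  v^+=1.3743  a^+=-0.2578
step 4: x_pred=-0.0539  r=1.4939  x^+=0.9739  v^+=1.3603  a^+=0.0696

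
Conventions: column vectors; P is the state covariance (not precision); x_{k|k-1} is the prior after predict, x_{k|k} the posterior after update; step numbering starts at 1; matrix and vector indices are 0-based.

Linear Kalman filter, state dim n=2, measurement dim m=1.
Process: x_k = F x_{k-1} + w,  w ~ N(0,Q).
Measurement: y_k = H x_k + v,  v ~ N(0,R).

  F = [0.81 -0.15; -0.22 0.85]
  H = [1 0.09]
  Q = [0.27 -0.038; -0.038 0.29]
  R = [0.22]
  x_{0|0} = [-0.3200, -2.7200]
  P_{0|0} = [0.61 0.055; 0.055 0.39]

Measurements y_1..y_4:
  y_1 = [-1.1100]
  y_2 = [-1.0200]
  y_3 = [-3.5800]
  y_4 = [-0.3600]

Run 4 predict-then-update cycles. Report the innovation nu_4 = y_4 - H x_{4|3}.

innov = [1.5025]

step 1: x^-=[0.1488, -2.2416]  P^-=[0.6656 -0.1567; -0.1567 0.5807]  S=[0.8621]  K=[0.7557; -0.1212]  nu=[-1.0571]  x^+=[-0.6500, -2.1135]  P^+=[0.1733 -0.0778; -0.0778 0.5681]
step 2: x^-=[-0.2095, -1.6535]  P^-=[0.4154 -0.1974; -0.1974 0.7379]  S=[0.6058]  K=[0.6563; -0.2163]  nu=[-0.6617]  x^+=[-0.6438, -1.5104]  P^+=[0.1544 -0.1114; -0.1114 0.7096]
step 3: x^-=[-0.2949, -1.1422]  P^-=[0.4144 -0.2364; -0.2364 0.8518]  S=[0.5987]  K=[0.6566; -0.2668]  nu=[-3.1823]  x^+=[-2.3843, -0.2932]  P^+=[0.1563 -0.1315; -0.1315 0.8092]
step 4: x^-=[-1.8873, 0.2753]  P^-=[0.4227 -0.2639; -0.2639 0.9314]  S=[0.6027]  K=[0.6619; -0.2988]  nu=[1.5025]  x^+=[-0.8928, -0.1736]  P^+=[0.1586 -0.1447; -0.1447 0.8776]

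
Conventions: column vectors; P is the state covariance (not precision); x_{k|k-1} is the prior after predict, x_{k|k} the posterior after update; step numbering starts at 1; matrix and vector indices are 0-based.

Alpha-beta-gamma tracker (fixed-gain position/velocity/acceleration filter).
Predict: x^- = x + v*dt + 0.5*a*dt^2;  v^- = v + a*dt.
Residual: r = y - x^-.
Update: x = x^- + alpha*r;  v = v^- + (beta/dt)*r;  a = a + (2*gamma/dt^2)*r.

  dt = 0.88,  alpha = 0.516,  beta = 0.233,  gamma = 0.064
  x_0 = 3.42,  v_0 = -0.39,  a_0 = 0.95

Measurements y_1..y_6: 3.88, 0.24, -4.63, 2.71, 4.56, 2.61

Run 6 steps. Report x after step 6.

x_post = 2.7578

step 1: x_pred=3.4446  r=0.4354  x^+=3.6693  v^+=0.5613  a^+=1.0220
step 2: x_pred=4.5589  r=-4.3189  x^+=2.3304  v^+=0.3171  a^+=0.3081
step 3: x_pred=2.7287  r=-7.3587  x^+=-1.0684  v^+=-1.3602  a^+=-0.9082
step 4: x_pred=-2.6170  r=5.3270  x^+=0.1317  v^+=-0.7490  a^+=-0.0277
step 5: x_pred=-0.5381  r=5.0981  x^+=2.0925  v^+=0.5765  a^+=0.8149
step 6: x_pred=2.9154  r=-0.3054  x^+=2.7578  v^+=1.2128  a^+=0.7645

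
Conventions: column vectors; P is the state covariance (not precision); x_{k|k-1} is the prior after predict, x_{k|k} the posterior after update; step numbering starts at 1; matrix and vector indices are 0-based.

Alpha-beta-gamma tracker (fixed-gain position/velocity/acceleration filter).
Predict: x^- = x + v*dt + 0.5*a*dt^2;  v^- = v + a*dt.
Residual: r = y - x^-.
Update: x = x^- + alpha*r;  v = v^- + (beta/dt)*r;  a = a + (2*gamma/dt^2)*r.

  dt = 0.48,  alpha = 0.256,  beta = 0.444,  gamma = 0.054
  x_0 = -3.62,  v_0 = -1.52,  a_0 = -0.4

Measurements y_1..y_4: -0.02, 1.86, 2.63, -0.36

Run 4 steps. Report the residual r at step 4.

step 1: x_pred=-4.3957  r=4.3757  x^+=-3.2755  v^+=2.3355  a^+=1.6511
step 2: x_pred=-1.9643  r=3.8243  x^+=-0.9852  v^+=6.6655  a^+=3.4437
step 3: x_pred=2.6109  r=0.0191  x^+=2.6158  v^+=8.3361  a^+=3.4527
step 4: x_pred=7.0149  r=-7.3749  x^+=5.1269  v^+=3.1717  a^+=-0.0043

resid = -7.3749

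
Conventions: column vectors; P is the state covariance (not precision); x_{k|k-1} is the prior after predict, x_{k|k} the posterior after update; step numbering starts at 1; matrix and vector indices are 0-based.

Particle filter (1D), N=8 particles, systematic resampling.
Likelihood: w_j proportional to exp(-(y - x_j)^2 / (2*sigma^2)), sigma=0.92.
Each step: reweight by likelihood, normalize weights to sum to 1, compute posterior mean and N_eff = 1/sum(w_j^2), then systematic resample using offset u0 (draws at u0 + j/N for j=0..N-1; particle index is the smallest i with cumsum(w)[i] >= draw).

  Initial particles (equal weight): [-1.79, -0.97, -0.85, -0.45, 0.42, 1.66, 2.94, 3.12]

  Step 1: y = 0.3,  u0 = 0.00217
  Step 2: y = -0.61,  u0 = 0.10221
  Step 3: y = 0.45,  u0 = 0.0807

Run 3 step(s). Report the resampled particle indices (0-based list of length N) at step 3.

resampled_idx = [1, 3, 4, 4, 5, 6, 7, 7]

step 1: w=[0.0253, 0.1290, 0.1532, 0.2400, 0.3317, 0.1122, 0.0055, 0.0030]  mean=-0.0576  Neff=4.5241  idx=[0, 1, 2, 3, 3, 4, 4, 4]
step 2: w=[0.0744, 0.1569, 0.1637, 0.1668, 0.1668, 0.0905, 0.0905, 0.0905]  mean=-0.4606  Neff=7.2918  idx=[1, 1, 2, 3, 4, 4, 6, 7]
step 3: w=[0.0629, 0.0629, 0.0762, 0.1282, 0.1282, 0.1282, 0.2067, 0.2067]  mean=-0.1861  Neff=6.7341  idx=[1, 3, 4, 4, 5, 6, 7, 7]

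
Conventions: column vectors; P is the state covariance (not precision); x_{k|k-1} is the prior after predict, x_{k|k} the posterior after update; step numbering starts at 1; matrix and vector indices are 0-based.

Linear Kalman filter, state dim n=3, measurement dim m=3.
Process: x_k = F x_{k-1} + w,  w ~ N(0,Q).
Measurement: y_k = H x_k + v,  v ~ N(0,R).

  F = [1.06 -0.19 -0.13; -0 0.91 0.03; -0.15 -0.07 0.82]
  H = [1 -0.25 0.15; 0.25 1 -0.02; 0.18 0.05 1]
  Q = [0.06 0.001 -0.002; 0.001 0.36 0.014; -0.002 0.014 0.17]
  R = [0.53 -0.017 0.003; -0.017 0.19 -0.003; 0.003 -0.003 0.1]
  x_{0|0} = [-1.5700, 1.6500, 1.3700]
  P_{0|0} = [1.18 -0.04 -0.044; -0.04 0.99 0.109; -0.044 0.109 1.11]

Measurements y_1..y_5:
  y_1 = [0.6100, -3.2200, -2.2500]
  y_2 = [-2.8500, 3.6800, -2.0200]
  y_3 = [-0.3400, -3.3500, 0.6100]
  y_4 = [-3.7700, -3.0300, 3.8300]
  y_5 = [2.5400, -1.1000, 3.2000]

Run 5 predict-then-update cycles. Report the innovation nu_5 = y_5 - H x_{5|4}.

step 1: x^-=[-2.1558, 1.5426, 1.2434]  P^-=[1.4740 -0.2280 -0.3480; -0.2280 1.1868 0.0650; -0.3480 0.0650 0.9452]  S=[2.1041 -0.1578 0.0209; -0.1578 1.3562 0.0391; 0.0209 0.0391 0.9731]  K=[0.7187 0.1958 -0.1200; -0.1846 0.8090 0.0571; -0.1201 -0.0705 0.9158]  nu=[2.9649, -4.1988, -3.1825]  x^+=[-0.4651, -2.5833, -1.7312]  P^+=[0.3711 -0.0689 -0.0738; -0.0689 0.1740 0.0064; -0.0738 0.0064 0.1044]
step 2: x^-=[0.2229, -2.4027, -1.1690]  P^-=[0.5334 -0.0991 -0.1332; -0.0991 0.5046 0.0200; -0.1332 0.0200 0.2654]  S=[1.1090 -0.1027 -0.0096; -0.1027 0.6790 0.0090; -0.0096 0.0090 0.3362]  K=[0.4964 0.1310 -0.1146; -0.1365 0.6846 0.0592; -0.0871 -0.0501 0.7199]  nu=[-3.4982, 6.0037, -0.7710]  x^+=[-0.6389, 2.1391, -1.7202]  P^+=[0.2565 -0.0484 -0.0541; -0.0484 0.1444 0.0050; -0.0541 0.0050 0.0814]
step 3: x^-=[-0.8601, 1.8949, -1.4645]  P^-=[0.3895 -0.0733 -0.0962; -0.0733 0.4799 0.0173; -0.0962 0.0173 0.2429]  S=[0.9615 -0.1081 0.0002; -0.1081 0.6580 0.0132; 0.0002 0.0132 0.3225]  K=[0.4216 0.1107 -0.0969; -0.1220 0.6798 0.0595; -0.0717 -0.0434 0.7040]  nu=[1.2135, -5.0592, 2.1345]  x^+=[-1.1152, -1.5652, 0.1710]  P^+=[0.2179 -0.0412 -0.0459; -0.0412 0.1414 0.0039; -0.0459 0.0039 0.0784]
step 4: x^-=[-0.9070, -1.4192, 0.4171]  P^-=[0.3407 -0.0655 -0.0826; -0.0655 0.4774 0.0157; -0.0826 0.0157 0.2383]  S=[0.9127 -0.1123 0.0051; -0.1123 0.6563 0.0141; 0.0051 0.0141 0.3212]  K=[0.3906 0.1012 -0.0872; -0.1165 0.6809 0.0583; -0.0646 -0.0410 0.7009]  nu=[-3.2804, -1.3757, 3.6471]  x^+=[-2.6455, -1.7611, 3.2418]  P^+=[0.2018 -0.0384 -0.0422; -0.0384 0.1408 0.0033; -0.0422 0.0033 0.0775]
step 5: x^-=[-2.8910, -1.5053, 3.1784]  P^-=[0.3204 -0.0625 -0.0767; -0.0625 0.4769 0.0148; -0.0767 0.0148 0.2365]  S=[0.8926 -0.1145 0.0075; -0.1145 0.6559 0.0144; 0.0075 0.0144 0.3208]  K=[0.3766 0.0967 -0.0823; -0.1142 0.6816 0.0575; -0.0613 -0.0399 0.6997]  nu=[4.5779, 1.1916, 0.6172]  x^+=[-1.1024, -1.1802, 3.2819]  P^+=[0.1945 -0.0372 -0.0405; -0.0372 0.1406 0.0030; -0.0405 0.0030 0.0771]

innov = [4.5779, 1.1916, 0.6172]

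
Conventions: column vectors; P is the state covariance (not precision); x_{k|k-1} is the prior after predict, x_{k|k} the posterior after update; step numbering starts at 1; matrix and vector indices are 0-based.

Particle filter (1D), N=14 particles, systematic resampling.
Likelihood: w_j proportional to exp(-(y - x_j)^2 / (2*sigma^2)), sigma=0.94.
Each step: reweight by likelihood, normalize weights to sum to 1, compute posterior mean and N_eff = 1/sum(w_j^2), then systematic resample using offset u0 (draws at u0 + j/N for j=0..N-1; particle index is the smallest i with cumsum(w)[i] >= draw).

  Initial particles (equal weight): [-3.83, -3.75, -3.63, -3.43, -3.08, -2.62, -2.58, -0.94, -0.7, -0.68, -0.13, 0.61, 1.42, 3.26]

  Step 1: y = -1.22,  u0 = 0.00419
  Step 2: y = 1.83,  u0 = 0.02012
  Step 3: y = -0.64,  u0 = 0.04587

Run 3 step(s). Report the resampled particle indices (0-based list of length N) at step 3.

resampled_idx = [0, 1, 2, 3, 4, 5, 6, 7, 8, 9, 10, 11, 12, 13]

step 1: w=[0.0049, 0.0062, 0.0087, 0.0146, 0.0327, 0.0765, 0.0814, 0.2218, 0.1989, 0.1966, 0.1184, 0.0348, 0.0045, 0.0000]  mean=-1.1040  Neff=6.3879  idx=[0, 5, 6, 6, 7, 7, 7, 8, 8, 9, 9, 9, 10, 10]
step 2: w=[0.0000, 0.0000, 0.0000, 0.0000, 0.0321, 0.0321, 0.0321, 0.0660, 0.0660, 0.0699, 0.0699, 0.0699, 0.2809, 0.2809]  mean=-0.3989  Neff=5.4266  idx=[4, 6, 8, 9, 10, 11, 12, 12, 12, 12, 13, 13, 13, 13]
step 3: w=[0.0742, 0.0742, 0.0780, 0.0780, 0.0780, 0.0780, 0.0674, 0.0674, 0.0674, 0.0674, 0.0674, 0.0674, 0.0674, 0.0674]  mean=-0.4235  Neff=13.9379  idx=[0, 1, 2, 3, 4, 5, 6, 7, 8, 9, 10, 11, 12, 13]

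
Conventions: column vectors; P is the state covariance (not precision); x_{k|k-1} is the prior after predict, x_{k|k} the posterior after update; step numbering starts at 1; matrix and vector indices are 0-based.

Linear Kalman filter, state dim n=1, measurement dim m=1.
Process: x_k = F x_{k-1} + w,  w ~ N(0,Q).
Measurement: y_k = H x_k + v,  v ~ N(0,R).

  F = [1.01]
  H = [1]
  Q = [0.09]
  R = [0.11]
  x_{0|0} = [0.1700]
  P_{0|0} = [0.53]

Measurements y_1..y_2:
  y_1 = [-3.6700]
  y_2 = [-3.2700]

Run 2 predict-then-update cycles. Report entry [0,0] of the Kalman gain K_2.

step 1: x^-=[0.1717]  P^-=[0.6307]  S=[0.7407]  K=[0.8515]  nu=[-3.8417]  x^+=[-3.0994]  P^+=[0.0937]
step 2: x^-=[-3.1304]  P^-=[0.1855]  S=[0.2955]  K=[0.6278]  nu=[-0.1396]  x^+=[-3.2181]  P^+=[0.0691]

K[0,0] = 0.6278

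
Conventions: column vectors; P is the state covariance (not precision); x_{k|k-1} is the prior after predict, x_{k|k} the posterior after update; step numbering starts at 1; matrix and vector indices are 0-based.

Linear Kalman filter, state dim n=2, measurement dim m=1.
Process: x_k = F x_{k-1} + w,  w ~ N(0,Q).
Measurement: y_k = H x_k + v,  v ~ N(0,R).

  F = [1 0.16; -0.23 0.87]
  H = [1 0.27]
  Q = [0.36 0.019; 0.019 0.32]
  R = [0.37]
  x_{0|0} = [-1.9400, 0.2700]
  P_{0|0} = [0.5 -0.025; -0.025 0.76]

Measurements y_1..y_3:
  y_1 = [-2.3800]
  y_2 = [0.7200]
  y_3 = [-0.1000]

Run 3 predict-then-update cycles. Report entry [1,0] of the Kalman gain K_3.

step 1: x^-=[-1.8968, 0.6811]  P^-=[0.8715 -0.0110; -0.0110 0.9317]  S=[1.3034]  K=[0.6663; 0.1845]  nu=[-0.6671]  x^+=[-2.3413, 0.5580]  P^+=[0.2928 -0.1713; -0.1713 0.8873]
step 2: x^-=[-2.2520, 1.0240]  P^-=[0.6207 -0.0676; -0.0676 1.0757]  S=[1.0326]  K=[0.5834; 0.2158]  nu=[2.6955]  x^+=[-0.6794, 1.6057]  P^+=[0.2692 -0.1976; -0.1976 1.0275]
step 3: x^-=[-0.4225, 1.5533]  P^-=[0.5923 -0.0645; -0.0645 1.1911]  S=[1.0143]  K=[0.5668; 0.2535]  nu=[-0.0969]  x^+=[-0.4774, 1.5287]  P^+=[0.2665 -0.2102; -0.2102 1.1259]

K[1,0] = 0.2535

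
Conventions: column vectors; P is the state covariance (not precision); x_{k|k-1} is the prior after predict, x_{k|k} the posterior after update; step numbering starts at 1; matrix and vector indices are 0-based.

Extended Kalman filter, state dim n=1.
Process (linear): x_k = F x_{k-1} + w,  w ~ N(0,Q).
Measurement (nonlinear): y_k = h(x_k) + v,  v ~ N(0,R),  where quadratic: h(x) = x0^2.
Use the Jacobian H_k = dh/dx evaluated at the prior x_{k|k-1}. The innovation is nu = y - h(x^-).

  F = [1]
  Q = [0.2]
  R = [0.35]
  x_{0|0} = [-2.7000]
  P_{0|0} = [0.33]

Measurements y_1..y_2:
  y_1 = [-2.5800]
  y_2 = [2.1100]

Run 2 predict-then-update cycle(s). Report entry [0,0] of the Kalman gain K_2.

step 1: x^-=[-2.7000]  P^-=[0.5300]  H_jac=[-5.4000]  S=[15.8048]  K=[-0.1811]  nu=[-9.8700]  x^+=[-0.9127]  P^+=[0.0117]
step 2: x^-=[-0.9127]  P^-=[0.2117]  H_jac=[-1.8254]  S=[1.0555]  K=[-0.3662]  nu=[1.2770]  x^+=[-1.3803]  P^+=[0.0702]

K[0,0] = -0.3662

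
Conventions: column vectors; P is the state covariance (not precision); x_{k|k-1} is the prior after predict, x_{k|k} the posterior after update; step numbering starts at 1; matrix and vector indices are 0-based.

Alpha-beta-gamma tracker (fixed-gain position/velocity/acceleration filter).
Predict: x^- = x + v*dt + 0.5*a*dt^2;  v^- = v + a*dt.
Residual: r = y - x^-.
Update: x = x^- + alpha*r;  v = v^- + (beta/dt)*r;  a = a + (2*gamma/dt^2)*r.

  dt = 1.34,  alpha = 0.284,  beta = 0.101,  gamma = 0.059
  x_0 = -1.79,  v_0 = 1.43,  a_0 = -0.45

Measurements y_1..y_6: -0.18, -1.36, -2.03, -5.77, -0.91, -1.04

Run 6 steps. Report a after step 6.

step 1: x_pred=-0.2778  r=0.0978  x^+=-0.2500  v^+=0.8344  a^+=-0.4436
step 2: x_pred=0.4698  r=-1.8298  x^+=-0.0499  v^+=0.1021  a^+=-0.5638
step 3: x_pred=-0.4193  r=-1.6107  x^+=-0.8767  v^+=-0.7749  a^+=-0.6697
step 4: x_pred=-2.5163  r=-3.2537  x^+=-3.4403  v^+=-1.9175  a^+=-0.8835
step 5: x_pred=-6.8029  r=5.8929  x^+=-5.1293  v^+=-2.6572  a^+=-0.4962
step 6: x_pred=-9.1354  r=8.0954  x^+=-6.8363  v^+=-2.7119  a^+=0.0358

a_post = 0.0358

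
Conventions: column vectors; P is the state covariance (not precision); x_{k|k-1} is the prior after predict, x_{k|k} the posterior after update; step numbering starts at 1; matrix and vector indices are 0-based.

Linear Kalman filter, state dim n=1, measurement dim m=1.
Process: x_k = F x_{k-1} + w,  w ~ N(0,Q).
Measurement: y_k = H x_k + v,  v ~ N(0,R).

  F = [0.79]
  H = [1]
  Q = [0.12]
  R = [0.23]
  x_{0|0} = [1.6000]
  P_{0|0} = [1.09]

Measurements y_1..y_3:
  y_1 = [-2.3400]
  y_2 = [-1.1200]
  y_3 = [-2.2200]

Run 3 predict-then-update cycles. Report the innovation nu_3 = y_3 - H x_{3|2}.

innov = [-1.2986]

step 1: x^-=[1.2640]  P^-=[0.8003]  S=[1.0303]  K=[0.7768]  nu=[-3.6040]  x^+=[-1.5354]  P^+=[0.1787]
step 2: x^-=[-1.2130]  P^-=[0.2315]  S=[0.4615]  K=[0.5016]  nu=[0.0930]  x^+=[-1.1663]  P^+=[0.1154]
step 3: x^-=[-0.9214]  P^-=[0.1920]  S=[0.4220]  K=[0.4550]  nu=[-1.2986]  x^+=[-1.5122]  P^+=[0.1046]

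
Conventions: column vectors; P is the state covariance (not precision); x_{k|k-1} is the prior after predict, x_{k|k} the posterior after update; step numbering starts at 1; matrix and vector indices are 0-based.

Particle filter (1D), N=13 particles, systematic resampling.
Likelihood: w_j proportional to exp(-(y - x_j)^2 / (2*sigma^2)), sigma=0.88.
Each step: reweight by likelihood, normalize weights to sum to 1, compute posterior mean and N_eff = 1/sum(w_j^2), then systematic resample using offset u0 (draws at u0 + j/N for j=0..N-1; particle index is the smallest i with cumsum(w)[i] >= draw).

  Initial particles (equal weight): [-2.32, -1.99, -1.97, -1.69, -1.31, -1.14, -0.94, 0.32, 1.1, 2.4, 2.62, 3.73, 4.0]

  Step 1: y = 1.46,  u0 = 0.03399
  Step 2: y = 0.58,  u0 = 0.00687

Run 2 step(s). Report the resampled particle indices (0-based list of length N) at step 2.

resampled_idx = [0, 0, 1, 1, 2, 3, 3, 4, 5, 5, 6, 7, 7]

step 1: w=[0.0000, 0.0002, 0.0002, 0.0007, 0.0029, 0.0052, 0.0100, 0.1775, 0.3778, 0.2322, 0.1723, 0.0147, 0.0064]  mean=1.5403  Neff=3.8733  idx=[7, 7, 7, 8, 8, 8, 8, 8, 9, 9, 9, 10, 10]
step 2: w=[0.1266, 0.1266, 0.1266, 0.1111, 0.1111, 0.1111, 0.1111, 0.1111, 0.0156, 0.0156, 0.0156, 0.0090, 0.0090]  mean=0.8919  Neff=9.0352  idx=[0, 0, 1, 1, 2, 3, 3, 4, 5, 5, 6, 7, 7]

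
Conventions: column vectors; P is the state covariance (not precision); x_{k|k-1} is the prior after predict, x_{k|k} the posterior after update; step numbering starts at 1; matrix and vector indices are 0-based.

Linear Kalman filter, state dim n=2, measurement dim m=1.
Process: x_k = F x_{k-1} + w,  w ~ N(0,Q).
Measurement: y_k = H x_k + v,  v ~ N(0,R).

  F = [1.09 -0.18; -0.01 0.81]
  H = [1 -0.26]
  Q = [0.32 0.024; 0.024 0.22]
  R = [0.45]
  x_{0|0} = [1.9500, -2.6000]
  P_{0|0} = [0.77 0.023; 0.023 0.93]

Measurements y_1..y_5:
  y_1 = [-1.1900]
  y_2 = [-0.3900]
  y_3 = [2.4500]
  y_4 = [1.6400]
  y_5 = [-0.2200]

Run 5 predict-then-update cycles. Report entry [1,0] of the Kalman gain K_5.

K[1,0] = -0.1279

step 1: x^-=[2.5935, -2.1255]  P^-=[1.2559 -0.0996; -0.0996 0.8299]  S=[1.8139]  K=[0.7067; -0.1739]  nu=[-4.3361]  x^+=[-0.4708, -1.3715]  P^+=[0.3501 0.1233; 0.1233 0.7750]
step 2: x^-=[-0.2663, -1.1062]  P^-=[0.7127 0.0162; 0.0162 0.7265]  S=[1.2033]  K=[0.5887; -0.1435]  nu=[-0.4113]  x^+=[-0.5085, -1.0472]  P^+=[0.2956 0.1179; 0.1179 0.7018]
step 3: x^-=[-0.3657, -0.8431]  P^-=[0.6477 0.0228; 0.0228 0.6785]  S=[1.1317]  K=[0.5671; -0.1358]  nu=[2.5965]  x^+=[1.1066, -1.1957]  P^+=[0.2837 0.1099; 0.1099 0.6577]
step 4: x^-=[1.4215, -0.9796]  P^-=[0.6353 0.0222; 0.0222 0.6498]  S=[1.1177]  K=[0.5633; -0.1313]  nu=[-0.0362]  x^+=[1.4011, -0.9748]  P^+=[0.2807 0.1049; 0.1049 0.6305]
step 5: x^-=[1.7027, -0.8036]  P^-=[0.6328 0.0218; 0.0218 0.6320]  S=[1.1142]  K=[0.5629; -0.1279]  nu=[-2.1316]  x^+=[0.5029, -0.5310]  P^+=[0.2798 0.1020; 0.1020 0.6138]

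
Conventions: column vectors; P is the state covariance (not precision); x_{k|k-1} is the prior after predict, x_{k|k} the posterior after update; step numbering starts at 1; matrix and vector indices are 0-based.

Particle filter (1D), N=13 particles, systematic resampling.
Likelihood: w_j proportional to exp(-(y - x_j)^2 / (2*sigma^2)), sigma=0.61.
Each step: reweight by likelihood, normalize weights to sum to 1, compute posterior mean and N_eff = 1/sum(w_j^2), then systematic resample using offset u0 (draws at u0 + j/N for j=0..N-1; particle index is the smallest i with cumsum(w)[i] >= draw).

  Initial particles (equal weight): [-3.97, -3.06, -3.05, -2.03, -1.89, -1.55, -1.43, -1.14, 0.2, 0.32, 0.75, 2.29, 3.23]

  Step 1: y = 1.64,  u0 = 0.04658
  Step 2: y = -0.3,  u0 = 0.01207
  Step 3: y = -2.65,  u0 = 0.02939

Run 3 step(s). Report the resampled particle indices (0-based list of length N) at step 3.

resampled_idx = [0, 0, 1, 1, 2, 2, 3, 3, 4, 4, 4, 6, 7]

step 1: w=[0.0000, 0.0000, 0.0000, 0.0000, 0.0000, 0.0000, 0.0000, 0.0000, 0.0559, 0.0872, 0.3127, 0.5138, 0.0303]  mean=1.5483  Neff=2.6777  idx=[8, 9, 10, 10, 10, 10, 11, 11, 11, 11, 11, 11, 11]
step 2: w=[0.3217, 0.2686, 0.1023, 0.1023, 0.1023, 0.1023, 0.0001, 0.0001, 0.0001, 0.0001, 0.0001, 0.0001, 0.0001]  mean=0.4582  Neff=4.5972  idx=[0, 0, 0, 0, 0, 1, 1, 1, 2, 3, 3, 4, 5]
step 3: w=[0.1607, 0.1607, 0.1607, 0.1607, 0.1607, 0.0629, 0.0629, 0.0629, 0.0016, 0.0016, 0.0016, 0.0016, 0.0016]  mean=0.2270  Neff=7.0931  idx=[0, 0, 1, 1, 2, 2, 3, 3, 4, 4, 4, 6, 7]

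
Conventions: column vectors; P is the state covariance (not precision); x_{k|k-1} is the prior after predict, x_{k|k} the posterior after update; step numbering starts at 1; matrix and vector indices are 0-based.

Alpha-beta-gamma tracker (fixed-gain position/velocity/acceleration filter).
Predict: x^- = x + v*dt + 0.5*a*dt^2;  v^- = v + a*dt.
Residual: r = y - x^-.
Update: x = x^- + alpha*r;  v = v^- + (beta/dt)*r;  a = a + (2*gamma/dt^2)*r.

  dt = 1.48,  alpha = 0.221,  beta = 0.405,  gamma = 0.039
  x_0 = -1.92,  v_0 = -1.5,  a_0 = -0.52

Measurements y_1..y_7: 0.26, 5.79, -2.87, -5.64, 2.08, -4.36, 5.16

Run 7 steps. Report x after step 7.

step 1: x_pred=-4.7095  r=4.9695  x^+=-3.6112  v^+=-0.9097  a^+=-0.3430
step 2: x_pred=-5.3333  r=11.1233  x^+=-2.8750  v^+=1.6265  a^+=0.0531
step 3: x_pred=-0.4097  r=-2.4603  x^+=-0.9535  v^+=1.0318  a^+=-0.0345
step 4: x_pred=0.5357  r=-6.1757  x^+=-0.8291  v^+=-0.7093  a^+=-0.2545
step 5: x_pred=-2.1576  r=4.2376  x^+=-1.2211  v^+=0.0737  a^+=-0.1036
step 6: x_pred=-1.2255  r=-3.1345  x^+=-1.9182  v^+=-0.9374  a^+=-0.2152
step 7: x_pred=-3.5412  r=8.7012  x^+=-1.6182  v^+=1.1252  a^+=0.0947

x_post = -1.6182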